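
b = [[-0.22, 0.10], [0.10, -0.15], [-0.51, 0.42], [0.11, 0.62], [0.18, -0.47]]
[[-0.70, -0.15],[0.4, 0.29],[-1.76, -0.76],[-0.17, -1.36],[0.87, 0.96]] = b@[[2.82,-0.29], [-0.77,-2.15]]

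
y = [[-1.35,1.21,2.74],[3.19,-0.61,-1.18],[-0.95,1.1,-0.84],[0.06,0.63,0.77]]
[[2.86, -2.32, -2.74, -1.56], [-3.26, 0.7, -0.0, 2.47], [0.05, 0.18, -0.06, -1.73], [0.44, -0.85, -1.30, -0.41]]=y @ [[-0.78,-0.13,-0.49,0.66], [-0.09,-0.48,-1.07,-0.89], [0.7,-0.7,-0.77,0.15]]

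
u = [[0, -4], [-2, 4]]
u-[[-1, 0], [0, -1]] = [[1, -4], [-2, 5]]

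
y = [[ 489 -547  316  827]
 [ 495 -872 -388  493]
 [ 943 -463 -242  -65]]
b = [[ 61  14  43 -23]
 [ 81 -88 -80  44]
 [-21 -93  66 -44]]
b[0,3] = -23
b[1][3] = 44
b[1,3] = 44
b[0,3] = -23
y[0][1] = -547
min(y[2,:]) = -463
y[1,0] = 495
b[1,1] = -88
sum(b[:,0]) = 121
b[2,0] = -21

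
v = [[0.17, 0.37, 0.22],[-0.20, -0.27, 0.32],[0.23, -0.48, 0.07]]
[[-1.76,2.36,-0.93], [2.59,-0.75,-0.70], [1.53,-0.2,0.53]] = v@[[-3.38, 4.22, 0.67], [-4.5, 2.84, -1.18], [2.17, 2.7, -2.76]]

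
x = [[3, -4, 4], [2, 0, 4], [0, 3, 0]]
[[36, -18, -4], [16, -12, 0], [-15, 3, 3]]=x@[[0, -2, 0], [-5, 1, 1], [4, -2, 0]]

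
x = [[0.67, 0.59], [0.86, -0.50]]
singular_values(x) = [1.09, 0.77]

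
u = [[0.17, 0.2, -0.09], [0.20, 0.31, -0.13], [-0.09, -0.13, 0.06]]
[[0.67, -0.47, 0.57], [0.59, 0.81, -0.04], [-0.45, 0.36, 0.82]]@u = [[-0.03, -0.09, 0.03], [0.27, 0.37, -0.16], [-0.08, -0.09, 0.04]]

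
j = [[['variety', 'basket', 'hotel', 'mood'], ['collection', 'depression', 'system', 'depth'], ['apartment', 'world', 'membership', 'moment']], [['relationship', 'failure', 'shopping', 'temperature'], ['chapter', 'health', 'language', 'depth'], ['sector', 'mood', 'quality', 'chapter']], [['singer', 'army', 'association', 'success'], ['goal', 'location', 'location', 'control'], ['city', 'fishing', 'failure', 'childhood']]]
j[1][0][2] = 'shopping'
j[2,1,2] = 'location'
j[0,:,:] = [['variety', 'basket', 'hotel', 'mood'], ['collection', 'depression', 'system', 'depth'], ['apartment', 'world', 'membership', 'moment']]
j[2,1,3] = 'control'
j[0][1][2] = 'system'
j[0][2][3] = 'moment'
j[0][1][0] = 'collection'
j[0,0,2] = 'hotel'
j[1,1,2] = 'language'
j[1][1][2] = 'language'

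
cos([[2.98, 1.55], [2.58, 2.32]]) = [[0.32, -0.32],[-0.54, 0.46]]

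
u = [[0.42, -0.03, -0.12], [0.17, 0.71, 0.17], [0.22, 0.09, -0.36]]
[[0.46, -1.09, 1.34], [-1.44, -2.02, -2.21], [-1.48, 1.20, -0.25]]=u @ [[2.11, -4.34, 3.37], [-3.61, -0.35, -4.32], [4.49, -6.06, 1.68]]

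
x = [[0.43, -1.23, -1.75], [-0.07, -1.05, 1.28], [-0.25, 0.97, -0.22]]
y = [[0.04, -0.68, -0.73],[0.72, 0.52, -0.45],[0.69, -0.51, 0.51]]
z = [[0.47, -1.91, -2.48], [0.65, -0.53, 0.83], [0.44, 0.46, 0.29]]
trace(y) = 1.07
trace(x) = -0.84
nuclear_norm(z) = 4.88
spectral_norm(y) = 1.00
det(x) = 0.56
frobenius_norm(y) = 1.73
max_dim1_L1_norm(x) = 3.41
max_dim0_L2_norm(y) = 1.0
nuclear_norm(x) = 4.24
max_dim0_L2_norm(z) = 2.63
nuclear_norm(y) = 2.99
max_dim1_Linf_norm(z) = 2.48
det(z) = -1.91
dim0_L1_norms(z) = [1.56, 2.9, 3.6]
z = x + y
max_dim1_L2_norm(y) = 1.0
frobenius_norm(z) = 3.45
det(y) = 0.99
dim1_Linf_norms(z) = [2.48, 0.83, 0.46]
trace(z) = 0.23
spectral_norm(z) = 3.21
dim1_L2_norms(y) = [1.0, 1.0, 1.0]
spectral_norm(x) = 2.28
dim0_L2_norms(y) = [1.0, 1.0, 1.0]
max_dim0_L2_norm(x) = 2.18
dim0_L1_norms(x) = [0.75, 3.25, 3.25]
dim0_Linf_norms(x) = [0.43, 1.23, 1.75]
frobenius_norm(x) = 2.93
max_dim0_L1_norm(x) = 3.25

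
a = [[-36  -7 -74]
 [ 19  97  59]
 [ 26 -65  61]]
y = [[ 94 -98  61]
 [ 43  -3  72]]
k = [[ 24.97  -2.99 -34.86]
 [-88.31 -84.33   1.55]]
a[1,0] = 19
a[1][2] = 59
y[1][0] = 43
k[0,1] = -2.99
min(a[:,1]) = -65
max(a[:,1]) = 97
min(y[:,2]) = 61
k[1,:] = [-88.31, -84.33, 1.55]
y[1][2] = 72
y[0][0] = 94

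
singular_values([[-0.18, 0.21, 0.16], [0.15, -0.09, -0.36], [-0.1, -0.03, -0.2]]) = [0.51, 0.22, 0.09]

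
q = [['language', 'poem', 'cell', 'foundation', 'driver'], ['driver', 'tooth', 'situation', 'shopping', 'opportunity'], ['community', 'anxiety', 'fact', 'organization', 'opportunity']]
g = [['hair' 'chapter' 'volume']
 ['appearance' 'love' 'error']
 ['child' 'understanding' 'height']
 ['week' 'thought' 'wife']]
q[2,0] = 'community'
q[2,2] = 'fact'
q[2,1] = 'anxiety'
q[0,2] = 'cell'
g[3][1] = 'thought'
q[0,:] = ['language', 'poem', 'cell', 'foundation', 'driver']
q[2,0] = 'community'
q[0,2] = 'cell'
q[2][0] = 'community'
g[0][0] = 'hair'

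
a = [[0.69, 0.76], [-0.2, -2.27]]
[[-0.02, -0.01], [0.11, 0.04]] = a @ [[0.02, 0.01], [-0.05, -0.02]]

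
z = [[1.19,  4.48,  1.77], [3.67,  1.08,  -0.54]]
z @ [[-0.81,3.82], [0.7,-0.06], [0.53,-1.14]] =[[3.11, 2.26], [-2.5, 14.57]]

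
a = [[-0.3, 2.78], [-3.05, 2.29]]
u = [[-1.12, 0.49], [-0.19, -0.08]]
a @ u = [[-0.19, -0.37], [2.98, -1.68]]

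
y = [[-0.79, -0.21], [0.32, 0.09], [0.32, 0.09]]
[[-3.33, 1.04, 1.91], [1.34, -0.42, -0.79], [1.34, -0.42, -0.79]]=y @ [[4.47, -1.50, -1.54], [-0.95, 0.69, -3.30]]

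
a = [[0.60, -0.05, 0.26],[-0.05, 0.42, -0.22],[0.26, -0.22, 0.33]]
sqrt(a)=[[0.75, -0.01, 0.21], [-0.01, 0.62, -0.2], [0.21, -0.2, 0.50]]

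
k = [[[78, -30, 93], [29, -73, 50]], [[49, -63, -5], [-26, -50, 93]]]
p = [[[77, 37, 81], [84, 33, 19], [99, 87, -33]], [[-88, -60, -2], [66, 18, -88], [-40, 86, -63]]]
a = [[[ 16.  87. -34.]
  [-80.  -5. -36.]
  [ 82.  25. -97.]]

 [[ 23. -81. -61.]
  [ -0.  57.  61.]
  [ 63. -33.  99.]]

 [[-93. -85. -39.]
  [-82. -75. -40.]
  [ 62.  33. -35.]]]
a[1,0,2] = -61.0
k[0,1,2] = 50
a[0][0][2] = -34.0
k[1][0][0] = 49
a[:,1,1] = [-5.0, 57.0, -75.0]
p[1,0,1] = -60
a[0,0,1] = 87.0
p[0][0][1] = 37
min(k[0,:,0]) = 29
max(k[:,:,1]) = -30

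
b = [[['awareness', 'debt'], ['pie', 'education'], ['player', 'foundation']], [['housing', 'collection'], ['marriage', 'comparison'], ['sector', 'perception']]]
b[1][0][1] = 'collection'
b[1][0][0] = 'housing'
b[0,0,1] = 'debt'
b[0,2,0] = 'player'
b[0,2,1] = 'foundation'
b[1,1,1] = 'comparison'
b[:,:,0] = [['awareness', 'pie', 'player'], ['housing', 'marriage', 'sector']]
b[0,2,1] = 'foundation'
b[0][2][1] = 'foundation'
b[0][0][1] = 'debt'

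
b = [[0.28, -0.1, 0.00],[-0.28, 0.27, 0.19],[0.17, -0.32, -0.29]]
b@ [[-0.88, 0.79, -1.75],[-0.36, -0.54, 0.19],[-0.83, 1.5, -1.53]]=[[-0.21,0.28,-0.51], [-0.01,-0.08,0.25], [0.21,-0.13,0.09]]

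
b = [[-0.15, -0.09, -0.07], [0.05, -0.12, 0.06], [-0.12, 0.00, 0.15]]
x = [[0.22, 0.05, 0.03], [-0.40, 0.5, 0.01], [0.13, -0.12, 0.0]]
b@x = [[-0.01, -0.04, -0.01], [0.07, -0.06, 0.00], [-0.01, -0.02, -0.0]]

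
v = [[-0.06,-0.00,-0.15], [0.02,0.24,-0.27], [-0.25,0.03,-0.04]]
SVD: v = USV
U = [[-0.33, 0.2, -0.92], [-0.92, -0.3, 0.27], [-0.23, 0.93, 0.28]]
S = [0.39, 0.26, 0.09]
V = [[0.15, -0.59, 0.79], [-0.98, -0.17, 0.06], [-0.10, 0.79, 0.6]]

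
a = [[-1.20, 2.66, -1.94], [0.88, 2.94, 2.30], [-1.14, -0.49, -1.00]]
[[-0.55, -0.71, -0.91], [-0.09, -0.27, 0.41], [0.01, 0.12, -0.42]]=a @ [[-0.09, -0.21, 0.22], [-0.13, -0.20, -0.09], [0.16, 0.22, 0.21]]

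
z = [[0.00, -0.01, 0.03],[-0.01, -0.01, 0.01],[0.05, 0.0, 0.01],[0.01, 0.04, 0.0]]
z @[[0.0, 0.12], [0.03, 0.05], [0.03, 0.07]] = [[0.00,  0.00], [0.0,  -0.0], [0.0,  0.01], [0.0,  0.0]]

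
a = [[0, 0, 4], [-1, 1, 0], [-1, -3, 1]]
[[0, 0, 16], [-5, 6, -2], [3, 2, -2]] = a @ [[3, -5, 3], [-2, 1, 1], [0, 0, 4]]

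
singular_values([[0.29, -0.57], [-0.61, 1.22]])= [1.51, 0.0]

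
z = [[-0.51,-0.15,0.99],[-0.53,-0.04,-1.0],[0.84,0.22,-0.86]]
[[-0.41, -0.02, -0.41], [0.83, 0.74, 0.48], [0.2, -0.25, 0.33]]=z@ [[-0.37, -0.7, -0.02],  [-0.16, 0.10, -0.22],  [-0.63, -0.37, -0.46]]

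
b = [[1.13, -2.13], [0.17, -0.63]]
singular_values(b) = [2.49, 0.14]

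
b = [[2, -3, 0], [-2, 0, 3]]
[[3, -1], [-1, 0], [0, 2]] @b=[[8, -9, -3], [-2, 3, 0], [-4, 0, 6]]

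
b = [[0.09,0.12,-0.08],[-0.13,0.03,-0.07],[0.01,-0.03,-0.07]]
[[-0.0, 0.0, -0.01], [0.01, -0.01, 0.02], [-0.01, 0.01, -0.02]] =b @ [[-0.07, 0.06, -0.17], [0.08, -0.06, 0.19], [0.07, -0.05, 0.17]]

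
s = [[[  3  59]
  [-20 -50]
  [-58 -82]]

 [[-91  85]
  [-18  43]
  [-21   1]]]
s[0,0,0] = 3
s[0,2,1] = -82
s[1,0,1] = 85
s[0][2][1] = -82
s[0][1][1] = -50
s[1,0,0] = -91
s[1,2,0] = -21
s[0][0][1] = 59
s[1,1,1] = 43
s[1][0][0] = -91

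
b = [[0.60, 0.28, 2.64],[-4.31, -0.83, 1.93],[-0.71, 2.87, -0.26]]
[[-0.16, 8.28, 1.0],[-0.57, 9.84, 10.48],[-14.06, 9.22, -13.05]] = b @ [[1.10, -1.48, -1.03], [-4.61, 3.13, -4.70], [0.18, 3.14, 1.11]]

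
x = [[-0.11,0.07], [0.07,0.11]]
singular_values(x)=[0.13, 0.13]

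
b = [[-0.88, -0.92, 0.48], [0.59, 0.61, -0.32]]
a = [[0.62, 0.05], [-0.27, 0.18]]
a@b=[[-0.52, -0.54, 0.28], [0.34, 0.36, -0.19]]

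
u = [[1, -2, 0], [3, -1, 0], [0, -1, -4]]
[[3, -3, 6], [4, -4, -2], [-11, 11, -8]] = u @[[1, -1, -2], [-1, 1, -4], [3, -3, 3]]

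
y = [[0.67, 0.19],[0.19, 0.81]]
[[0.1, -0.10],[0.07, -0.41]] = y @ [[0.14, 0.00], [0.05, -0.51]]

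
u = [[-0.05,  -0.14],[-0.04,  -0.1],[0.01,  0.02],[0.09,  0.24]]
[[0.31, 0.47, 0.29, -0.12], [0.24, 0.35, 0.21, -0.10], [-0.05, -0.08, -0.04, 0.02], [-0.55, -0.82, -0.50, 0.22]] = u @ [[-2.75, -3.22, -0.21, 2.53],[-1.25, -2.2, -2.01, -0.05]]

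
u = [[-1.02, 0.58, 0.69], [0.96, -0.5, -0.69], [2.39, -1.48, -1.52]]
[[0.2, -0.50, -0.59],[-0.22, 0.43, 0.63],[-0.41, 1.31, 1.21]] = u @ [[-0.07, -0.43, 0.14], [-0.25, -1.28, 0.57], [0.4, -0.29, -1.13]]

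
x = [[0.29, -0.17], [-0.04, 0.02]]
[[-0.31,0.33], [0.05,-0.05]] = x@[[-2.5, 1.60], [-2.47, 0.76]]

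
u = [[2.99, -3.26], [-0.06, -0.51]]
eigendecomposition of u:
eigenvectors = [[1.0, 0.68], [-0.02, 0.74]]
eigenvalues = [3.05, -0.57]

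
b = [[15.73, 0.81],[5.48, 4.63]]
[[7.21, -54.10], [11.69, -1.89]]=b@ [[0.35, -3.64],[2.11, 3.9]]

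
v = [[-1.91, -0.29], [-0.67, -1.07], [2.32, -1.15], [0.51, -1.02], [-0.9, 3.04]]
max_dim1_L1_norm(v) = 3.94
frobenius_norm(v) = 4.84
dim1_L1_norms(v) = [2.2, 1.74, 3.47, 1.53, 3.94]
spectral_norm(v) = 4.06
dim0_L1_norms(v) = [6.31, 6.57]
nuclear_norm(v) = 6.69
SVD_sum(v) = [[-0.59,  0.75], [0.26,  -0.34], [1.44,  -1.84], [0.69,  -0.88], [-1.82,  2.32]] + [[-1.32, -1.04], [-0.93, -0.73], [0.88, 0.69], [-0.18, -0.14], [0.92, 0.72]]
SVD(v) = [[0.23, 0.64], [-0.11, 0.45], [-0.58, -0.42], [-0.28, 0.09], [0.73, -0.44]] @ diag([4.0599238369833754, 2.626788616903572]) @ [[-0.62, 0.79], [-0.79, -0.62]]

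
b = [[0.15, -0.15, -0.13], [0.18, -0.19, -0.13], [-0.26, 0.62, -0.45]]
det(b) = -0.000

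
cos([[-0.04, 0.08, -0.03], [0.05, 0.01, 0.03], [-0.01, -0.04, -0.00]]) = [[1.00, 0.00, -0.00], [0.0, 1.0, 0.0], [0.00, 0.0, 1.0]]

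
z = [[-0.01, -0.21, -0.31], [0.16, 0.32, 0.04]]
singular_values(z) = [0.47, 0.23]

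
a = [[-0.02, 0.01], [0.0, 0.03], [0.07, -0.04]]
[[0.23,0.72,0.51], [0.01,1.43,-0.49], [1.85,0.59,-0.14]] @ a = [[0.03, 0.0], [-0.03, 0.06], [-0.05, 0.04]]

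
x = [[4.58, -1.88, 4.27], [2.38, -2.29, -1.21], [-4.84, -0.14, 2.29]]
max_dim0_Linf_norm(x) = 4.84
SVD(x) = [[-0.77, -0.63, 0.09],[-0.35, 0.31, -0.88],[0.53, -0.71, -0.46]] @ diag([7.457460207398414, 4.905758993081613, 2.0311120000797773]) @ [[-0.93, 0.29, -0.22],[0.27, 0.12, -0.96],[0.25, 0.95, 0.19]]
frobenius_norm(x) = 9.15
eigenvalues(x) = [(3.37+4.79j), (3.37-4.79j), (-2.16+0j)]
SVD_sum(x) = [[5.36, -1.68, 1.28], [2.43, -0.76, 0.58], [-3.67, 1.15, -0.88]] + [[-0.82,-0.36,2.95],  [0.41,0.18,-1.46],  [-0.93,-0.41,3.34]] + [[0.04, 0.16, 0.03], [-0.46, -1.70, -0.33], [-0.24, -0.89, -0.17]]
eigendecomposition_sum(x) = [[2.28+2.03j, -0.78+0.03j, 2.19-1.73j], [(1.09-0.45j), -0.12+0.28j, -0.24-1.06j], [-2.44+1.78j, 0.13-0.76j, (1.22+2.48j)]] + [[(2.28-2.03j), (-0.78-0.03j), 2.19+1.73j],[(1.09+0.45j), -0.12-0.28j, (-0.24+1.06j)],[-2.44-1.78j, 0.13+0.76j, 1.22-2.48j]] + [[(0.03+0j), (-0.31-0j), -0.11-0.00j], [(0.19+0j), -2.05-0.00j, -0.74-0.00j], [0.04+0.00j, -0.41-0.00j, (-0.15-0j)]]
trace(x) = 4.58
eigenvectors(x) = [[-0.68+0.00j, (-0.68-0j), (0.15+0j)], [-0.12+0.24j, -0.12-0.24j, 0.97+0.00j], [(0.14-0.66j), (0.14+0.66j), (0.19+0j)]]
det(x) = -74.31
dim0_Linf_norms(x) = [4.84, 2.29, 4.27]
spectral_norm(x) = 7.46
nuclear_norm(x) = 14.39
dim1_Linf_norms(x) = [4.58, 2.38, 4.84]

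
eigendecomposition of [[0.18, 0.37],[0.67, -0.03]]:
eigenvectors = [[0.68, -0.52], [0.74, 0.86]]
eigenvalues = [0.58, -0.43]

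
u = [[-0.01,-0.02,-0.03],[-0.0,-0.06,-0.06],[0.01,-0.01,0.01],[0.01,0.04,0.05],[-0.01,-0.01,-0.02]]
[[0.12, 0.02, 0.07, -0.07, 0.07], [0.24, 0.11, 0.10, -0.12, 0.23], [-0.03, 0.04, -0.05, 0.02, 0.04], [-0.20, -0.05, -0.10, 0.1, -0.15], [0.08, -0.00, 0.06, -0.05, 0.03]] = u@[[-1.16, 1.6, -1.55, 1.1, 0.89], [-0.85, -2.26, 0.75, 0.38, -3.43], [-3.11, 0.42, -2.38, 1.57, -0.45]]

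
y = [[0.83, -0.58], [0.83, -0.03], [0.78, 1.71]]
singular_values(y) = [1.92, 1.26]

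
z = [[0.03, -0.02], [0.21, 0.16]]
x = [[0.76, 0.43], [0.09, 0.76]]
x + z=[[0.79, 0.41], [0.3, 0.92]]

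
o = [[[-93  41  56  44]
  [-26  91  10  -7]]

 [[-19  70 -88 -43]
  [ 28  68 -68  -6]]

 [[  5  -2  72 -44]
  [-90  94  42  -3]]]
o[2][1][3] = -3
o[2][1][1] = 94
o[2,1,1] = 94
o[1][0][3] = -43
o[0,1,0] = -26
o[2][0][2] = 72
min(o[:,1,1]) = 68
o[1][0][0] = -19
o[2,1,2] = 42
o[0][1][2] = 10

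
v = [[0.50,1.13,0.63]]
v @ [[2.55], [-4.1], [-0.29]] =[[-3.54]]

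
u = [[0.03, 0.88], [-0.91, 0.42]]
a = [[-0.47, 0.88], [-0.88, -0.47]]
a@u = [[-0.81, -0.04], [0.4, -0.97]]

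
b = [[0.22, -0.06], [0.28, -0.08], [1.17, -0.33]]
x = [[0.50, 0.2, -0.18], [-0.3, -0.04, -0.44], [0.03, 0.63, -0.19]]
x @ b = [[-0.04, 0.01], [-0.59, 0.17], [-0.04, 0.01]]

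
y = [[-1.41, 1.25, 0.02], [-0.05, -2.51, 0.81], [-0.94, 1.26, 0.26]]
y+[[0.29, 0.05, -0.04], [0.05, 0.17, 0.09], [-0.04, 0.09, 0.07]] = [[-1.12, 1.3, -0.02], [0.0, -2.34, 0.9], [-0.98, 1.35, 0.33]]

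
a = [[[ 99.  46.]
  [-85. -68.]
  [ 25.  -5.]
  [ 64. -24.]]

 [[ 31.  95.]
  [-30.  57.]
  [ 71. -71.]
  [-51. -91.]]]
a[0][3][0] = 64.0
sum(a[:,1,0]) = -115.0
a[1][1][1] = 57.0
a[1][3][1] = -91.0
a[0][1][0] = -85.0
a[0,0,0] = 99.0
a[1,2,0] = 71.0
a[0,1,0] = -85.0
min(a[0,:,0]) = -85.0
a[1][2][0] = 71.0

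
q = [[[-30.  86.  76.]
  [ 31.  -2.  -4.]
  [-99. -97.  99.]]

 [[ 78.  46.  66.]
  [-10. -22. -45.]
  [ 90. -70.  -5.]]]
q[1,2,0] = 90.0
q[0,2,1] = -97.0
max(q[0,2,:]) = 99.0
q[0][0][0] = -30.0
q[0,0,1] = 86.0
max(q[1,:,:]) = 90.0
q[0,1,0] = 31.0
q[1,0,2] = 66.0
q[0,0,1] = 86.0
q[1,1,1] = -22.0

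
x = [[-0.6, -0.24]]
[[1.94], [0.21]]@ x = [[-1.16,-0.47], [-0.13,-0.05]]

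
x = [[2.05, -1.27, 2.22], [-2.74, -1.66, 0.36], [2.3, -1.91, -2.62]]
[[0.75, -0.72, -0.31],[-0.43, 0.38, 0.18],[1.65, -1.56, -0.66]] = x @ [[0.32, -0.30, -0.13],[-0.30, 0.29, 0.12],[-0.13, 0.12, 0.05]]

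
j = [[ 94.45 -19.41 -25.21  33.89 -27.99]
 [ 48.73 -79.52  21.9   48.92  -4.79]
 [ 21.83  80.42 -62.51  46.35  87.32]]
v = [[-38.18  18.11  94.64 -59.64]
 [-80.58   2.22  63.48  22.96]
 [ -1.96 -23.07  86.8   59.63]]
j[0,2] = -25.21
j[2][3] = 46.35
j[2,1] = 80.42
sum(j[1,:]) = 35.24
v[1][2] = 63.48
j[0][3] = 33.89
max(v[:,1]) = 18.11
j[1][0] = 48.73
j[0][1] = -19.41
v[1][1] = 2.22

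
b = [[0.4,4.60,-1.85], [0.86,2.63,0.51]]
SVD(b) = [[-0.89, -0.45],[-0.45, 0.89]] @ diag([5.529658150799437, 1.442907043193475]) @ [[-0.13, -0.96, 0.26], [0.41, 0.18, 0.9]]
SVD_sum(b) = [[0.67, 4.72, -1.27], [0.34, 2.39, -0.64]] + [[-0.27, -0.12, -0.58], [0.52, 0.24, 1.15]]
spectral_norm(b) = 5.53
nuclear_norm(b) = 6.97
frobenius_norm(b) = 5.71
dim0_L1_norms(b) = [1.26, 7.23, 2.36]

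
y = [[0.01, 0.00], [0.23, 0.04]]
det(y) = 0.00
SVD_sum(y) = [[0.01, 0.00], [0.23, 0.04]] + [[0.0, -0.00], [-0.00, 0.00]]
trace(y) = 0.05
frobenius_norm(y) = 0.23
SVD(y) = [[-0.04, -1.0], [-1.00, 0.04]] @ diag([0.23366015800683024, 0.001711887911966175]) @ [[-0.99, -0.17], [-0.17, 0.99]]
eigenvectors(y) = [[0.00, 0.13], [1.0, -0.99]]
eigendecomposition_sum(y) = [[0.00, 0.00],[0.31, 0.04]] + [[0.01, 0.00], [-0.08, 0.00]]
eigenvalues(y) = [0.04, 0.01]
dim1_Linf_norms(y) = [0.01, 0.23]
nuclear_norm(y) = 0.24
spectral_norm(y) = 0.23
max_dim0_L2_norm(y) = 0.23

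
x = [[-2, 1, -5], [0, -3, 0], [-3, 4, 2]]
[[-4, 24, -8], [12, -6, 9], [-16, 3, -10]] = x @ [[0, -1, 0], [-4, 2, -3], [0, -4, 1]]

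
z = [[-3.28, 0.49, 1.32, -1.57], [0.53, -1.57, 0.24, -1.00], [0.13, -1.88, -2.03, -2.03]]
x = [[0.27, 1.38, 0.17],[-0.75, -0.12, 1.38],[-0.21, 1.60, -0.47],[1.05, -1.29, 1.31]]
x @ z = [[-0.13, -2.35, 0.34, -2.15], [2.58, -2.77, -3.82, -1.50], [1.48, -1.73, 1.06, -0.32], [-3.96, 0.08, -1.58, -3.02]]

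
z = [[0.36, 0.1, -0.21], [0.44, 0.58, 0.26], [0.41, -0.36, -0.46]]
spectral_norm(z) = 0.84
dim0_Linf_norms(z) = [0.44, 0.58, 0.46]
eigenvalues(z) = [(-0.11+0.25j), (-0.11-0.25j), (0.71+0j)]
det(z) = 0.05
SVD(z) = [[0.02,0.56,0.83], [0.81,0.48,-0.34], [-0.59,0.68,-0.44]] @ diag([0.8414211958513123, 0.7589754972019715, 0.08103434962512704]) @ [[0.15, 0.81, 0.57],[0.91, 0.12, -0.40],[-0.39, 0.57, -0.72]]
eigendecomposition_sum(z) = [[(0.06+0.13j), -0.04-0.06j, (-0.1-0.05j)], [(-0.08-0.16j), (0.05+0.07j), (0.13+0.06j)], [(0.26+0.14j), -0.14-0.05j, -0.23+0.04j]] + [[(0.06-0.13j),-0.04+0.06j,(-0.1+0.05j)],[-0.08+0.16j,(0.05-0.07j),0.13-0.06j],[0.26-0.14j,(-0.14+0.05j),-0.23-0.04j]] + [[0.23+0.00j, (0.19-0j), -0.00-0.00j], [0.60+0.00j, (0.47-0j), (-0-0j)], [-0.10-0.00j, -0.08+0.00j, 0j]]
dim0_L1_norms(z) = [1.21, 1.04, 0.93]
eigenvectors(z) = [[0.32+0.22j, (0.32-0.22j), (-0.36+0j)], [-0.39-0.28j, -0.39+0.28j, -0.92+0.00j], [(0.78+0j), 0.78-0.00j, (0.16+0j)]]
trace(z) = 0.48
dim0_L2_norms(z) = [0.7, 0.69, 0.57]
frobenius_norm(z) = 1.14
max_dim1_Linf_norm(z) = 0.58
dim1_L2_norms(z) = [0.43, 0.77, 0.71]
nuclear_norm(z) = 1.68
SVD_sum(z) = [[0.00,0.01,0.01], [0.10,0.55,0.39], [-0.07,-0.4,-0.28]] + [[0.38, 0.05, -0.17], [0.33, 0.04, -0.15], [0.47, 0.06, -0.21]] + [[-0.03,0.04,-0.05], [0.01,-0.02,0.02], [0.01,-0.02,0.03]]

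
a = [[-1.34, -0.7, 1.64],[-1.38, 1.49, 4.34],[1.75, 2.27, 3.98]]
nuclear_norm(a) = 10.16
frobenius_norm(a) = 7.21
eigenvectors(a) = [[0.7,0.5,0.10], [0.6,-0.81,0.66], [-0.38,0.30,0.75]]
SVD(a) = [[0.19, -0.61, 0.77], [0.70, -0.47, -0.54], [0.69, 0.64, 0.34]] @ diag([6.572389711026125, 2.880959489857924, 0.7034670597799919]) @ [[-0.00, 0.38, 0.93], [0.90, 0.41, -0.17], [0.44, -0.83, 0.34]]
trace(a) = 4.13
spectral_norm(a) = 6.57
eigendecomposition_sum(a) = [[-1.72, -0.74, 0.88], [-1.48, -0.64, 0.76], [0.93, 0.4, -0.48]] + [[0.29, -0.23, 0.16], [-0.46, 0.37, -0.26], [0.17, -0.14, 0.10]] + [[0.09, 0.27, 0.59], [0.57, 1.76, 3.84], [0.65, 2.00, 4.37]]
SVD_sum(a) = [[-0.00, 0.47, 1.17], [-0.01, 1.72, 4.25], [-0.01, 1.71, 4.21]] + [[-1.58, -0.72, 0.29], [-1.20, -0.55, 0.22], [1.65, 0.76, -0.31]] + [[0.24, -0.45, 0.18], [-0.17, 0.32, -0.13], [0.11, -0.2, 0.08]]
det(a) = -13.32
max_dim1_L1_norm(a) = 8.0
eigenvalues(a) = [-2.84, 0.76, 6.21]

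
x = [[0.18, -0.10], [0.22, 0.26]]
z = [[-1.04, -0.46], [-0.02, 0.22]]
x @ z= [[-0.19, -0.1], [-0.23, -0.04]]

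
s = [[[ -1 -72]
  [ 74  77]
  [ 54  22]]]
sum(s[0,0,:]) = -73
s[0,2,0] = 54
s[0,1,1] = 77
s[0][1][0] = 74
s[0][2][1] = 22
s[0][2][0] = 54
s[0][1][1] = 77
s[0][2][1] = 22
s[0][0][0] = -1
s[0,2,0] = 54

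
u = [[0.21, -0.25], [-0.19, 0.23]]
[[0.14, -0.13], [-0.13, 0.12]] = u @ [[0.56,-0.10], [-0.10,0.43]]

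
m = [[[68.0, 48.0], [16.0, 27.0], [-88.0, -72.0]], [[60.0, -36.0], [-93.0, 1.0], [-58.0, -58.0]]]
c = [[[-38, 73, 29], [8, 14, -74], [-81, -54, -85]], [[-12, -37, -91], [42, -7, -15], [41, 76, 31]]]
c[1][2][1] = 76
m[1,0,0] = 60.0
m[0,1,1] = 27.0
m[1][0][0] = 60.0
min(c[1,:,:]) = -91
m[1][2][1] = -58.0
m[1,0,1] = -36.0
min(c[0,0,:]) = -38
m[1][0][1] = -36.0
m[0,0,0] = 68.0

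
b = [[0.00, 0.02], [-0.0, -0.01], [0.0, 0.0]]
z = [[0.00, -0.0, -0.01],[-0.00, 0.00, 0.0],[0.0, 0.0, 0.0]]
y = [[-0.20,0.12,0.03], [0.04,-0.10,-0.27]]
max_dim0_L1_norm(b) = 0.03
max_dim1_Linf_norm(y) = 0.27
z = b @ y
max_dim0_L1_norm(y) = 0.3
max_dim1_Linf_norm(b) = 0.02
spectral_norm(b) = 0.02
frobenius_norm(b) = 0.02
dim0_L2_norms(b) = [0.0, 0.02]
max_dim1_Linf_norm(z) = 0.01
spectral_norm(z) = 0.01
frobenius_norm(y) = 0.37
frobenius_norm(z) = 0.01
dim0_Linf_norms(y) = [0.2, 0.12, 0.27]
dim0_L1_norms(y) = [0.24, 0.22, 0.3]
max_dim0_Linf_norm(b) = 0.02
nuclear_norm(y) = 0.51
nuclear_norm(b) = 0.02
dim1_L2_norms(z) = [0.01, 0.0, 0.0]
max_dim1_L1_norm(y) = 0.41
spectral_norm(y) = 0.32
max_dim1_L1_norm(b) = 0.02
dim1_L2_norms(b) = [0.02, 0.01, 0.0]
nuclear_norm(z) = 0.01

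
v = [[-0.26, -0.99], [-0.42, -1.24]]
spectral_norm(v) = 1.66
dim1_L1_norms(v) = [1.25, 1.66]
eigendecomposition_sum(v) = [[0.05, -0.04], [-0.02, 0.01]] + [[-0.31,-0.95], [-0.4,-1.25]]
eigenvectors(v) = [[0.95, 0.61], [-0.31, 0.80]]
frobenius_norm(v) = 1.66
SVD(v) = [[-0.62, -0.79],[-0.79, 0.62]] @ diag([1.6608845878824015, 0.05623509344444169]) @ [[0.3, 0.96], [-0.96, 0.30]]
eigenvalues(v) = [0.06, -1.56]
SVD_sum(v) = [[-0.3, -0.98],[-0.39, -1.25]] + [[0.04, -0.01], [-0.03, 0.01]]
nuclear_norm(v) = 1.72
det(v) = -0.09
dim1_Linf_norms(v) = [0.99, 1.24]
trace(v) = -1.50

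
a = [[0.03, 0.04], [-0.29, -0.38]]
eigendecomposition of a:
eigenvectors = [[0.79, -0.1], [-0.61, 0.99]]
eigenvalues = [-0.0, -0.35]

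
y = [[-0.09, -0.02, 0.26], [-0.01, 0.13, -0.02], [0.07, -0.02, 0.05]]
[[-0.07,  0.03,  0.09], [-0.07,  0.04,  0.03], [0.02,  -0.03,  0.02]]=y@[[0.28, -0.32, 0.12], [-0.56, 0.29, 0.31], [-0.21, 0.01, 0.4]]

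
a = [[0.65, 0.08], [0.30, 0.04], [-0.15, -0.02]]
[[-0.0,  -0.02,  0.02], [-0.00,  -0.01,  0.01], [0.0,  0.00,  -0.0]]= a@[[-0.00, -0.01, 0.01], [-0.05, -0.14, 0.11]]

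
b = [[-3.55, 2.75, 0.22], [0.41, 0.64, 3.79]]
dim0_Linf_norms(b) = [3.55, 2.75, 3.79]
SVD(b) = [[-0.98, -0.2], [-0.2, 0.98]] @ diag([4.522022984317978, 3.8349065346237494]) @ [[0.75, -0.62, -0.22], [0.29, 0.02, 0.96]]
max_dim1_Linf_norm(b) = 3.79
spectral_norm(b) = 4.52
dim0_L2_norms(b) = [3.57, 2.82, 3.8]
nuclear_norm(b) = 8.36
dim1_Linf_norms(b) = [3.55, 3.79]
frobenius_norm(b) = 5.93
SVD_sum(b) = [[-3.32, 2.76, 0.96], [-0.69, 0.57, 0.20]] + [[-0.23, -0.01, -0.74], [1.10, 0.07, 3.59]]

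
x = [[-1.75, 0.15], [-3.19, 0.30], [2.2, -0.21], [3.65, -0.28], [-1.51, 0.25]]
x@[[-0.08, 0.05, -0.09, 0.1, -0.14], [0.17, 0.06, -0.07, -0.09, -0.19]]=[[0.17, -0.08, 0.15, -0.19, 0.22], [0.31, -0.14, 0.27, -0.35, 0.39], [-0.21, 0.10, -0.18, 0.24, -0.27], [-0.34, 0.17, -0.31, 0.39, -0.46], [0.16, -0.06, 0.12, -0.17, 0.16]]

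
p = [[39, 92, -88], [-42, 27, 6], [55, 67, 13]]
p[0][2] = -88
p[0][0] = 39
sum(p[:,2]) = -69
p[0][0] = 39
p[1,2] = 6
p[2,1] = 67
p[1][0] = -42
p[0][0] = 39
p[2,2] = 13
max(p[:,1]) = 92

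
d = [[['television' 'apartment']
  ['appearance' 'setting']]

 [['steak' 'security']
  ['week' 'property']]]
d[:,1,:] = [['appearance', 'setting'], ['week', 'property']]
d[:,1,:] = [['appearance', 'setting'], ['week', 'property']]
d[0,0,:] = ['television', 'apartment']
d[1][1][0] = 'week'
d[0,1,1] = 'setting'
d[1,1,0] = 'week'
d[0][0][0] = 'television'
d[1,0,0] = 'steak'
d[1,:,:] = [['steak', 'security'], ['week', 'property']]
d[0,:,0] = ['television', 'appearance']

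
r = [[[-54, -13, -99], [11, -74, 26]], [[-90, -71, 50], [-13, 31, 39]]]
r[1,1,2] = 39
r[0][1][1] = -74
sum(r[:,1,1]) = -43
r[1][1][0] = -13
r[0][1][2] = 26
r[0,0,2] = -99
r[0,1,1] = -74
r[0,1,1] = -74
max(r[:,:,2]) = 50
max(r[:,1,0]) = 11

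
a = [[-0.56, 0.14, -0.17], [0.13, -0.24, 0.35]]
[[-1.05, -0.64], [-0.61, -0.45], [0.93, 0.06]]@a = [[0.5, 0.01, -0.05], [0.28, 0.02, -0.05], [-0.51, 0.12, -0.14]]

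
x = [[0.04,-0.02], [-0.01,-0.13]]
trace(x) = -0.09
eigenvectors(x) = [[1.00, 0.12], [-0.06, 0.99]]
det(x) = -0.01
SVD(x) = [[0.14, 0.99], [0.99, -0.14]] @ diag([0.13159030819884743, 0.04103645681747327]) @ [[-0.03, -1.0], [1.00, -0.03]]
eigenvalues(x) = [0.04, -0.13]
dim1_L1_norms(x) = [0.06, 0.14]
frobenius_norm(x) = 0.14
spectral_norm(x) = 0.13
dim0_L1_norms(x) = [0.05, 0.15]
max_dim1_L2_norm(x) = 0.13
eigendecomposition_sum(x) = [[0.04, -0.00], [-0.0, 0.0]] + [[-0.00, -0.02], [-0.01, -0.13]]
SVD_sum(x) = [[-0.0,-0.02], [-0.00,-0.13]] + [[0.04,-0.00], [-0.01,0.0]]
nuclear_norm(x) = 0.17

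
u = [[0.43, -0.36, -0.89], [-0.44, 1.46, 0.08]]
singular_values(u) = [1.65, 0.85]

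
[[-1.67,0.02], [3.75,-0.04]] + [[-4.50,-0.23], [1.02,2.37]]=[[-6.17, -0.21], [4.77, 2.33]]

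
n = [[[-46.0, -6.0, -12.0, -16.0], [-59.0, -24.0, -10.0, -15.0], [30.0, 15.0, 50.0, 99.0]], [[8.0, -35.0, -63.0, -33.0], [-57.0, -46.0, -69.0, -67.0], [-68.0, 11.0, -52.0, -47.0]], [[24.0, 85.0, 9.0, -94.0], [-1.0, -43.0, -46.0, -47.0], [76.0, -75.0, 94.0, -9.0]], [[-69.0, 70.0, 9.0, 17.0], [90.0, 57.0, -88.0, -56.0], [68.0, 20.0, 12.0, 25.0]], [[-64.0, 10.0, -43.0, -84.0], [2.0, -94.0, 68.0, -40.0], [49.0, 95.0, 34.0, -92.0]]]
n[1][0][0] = 8.0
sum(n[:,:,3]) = -459.0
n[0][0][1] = -6.0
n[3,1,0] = 90.0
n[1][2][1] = 11.0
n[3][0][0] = -69.0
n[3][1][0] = 90.0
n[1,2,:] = [-68.0, 11.0, -52.0, -47.0]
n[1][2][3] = -47.0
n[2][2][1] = -75.0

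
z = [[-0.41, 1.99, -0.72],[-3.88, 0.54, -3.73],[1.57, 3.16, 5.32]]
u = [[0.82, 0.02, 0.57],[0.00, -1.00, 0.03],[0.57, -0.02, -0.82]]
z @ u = [[-0.75, -1.98, 0.42], [-5.31, -0.54, 0.86], [4.32, -3.24, -3.37]]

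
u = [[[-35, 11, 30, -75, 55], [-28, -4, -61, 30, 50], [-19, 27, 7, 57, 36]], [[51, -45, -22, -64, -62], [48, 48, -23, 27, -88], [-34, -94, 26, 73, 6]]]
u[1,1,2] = -23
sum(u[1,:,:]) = -153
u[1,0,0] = 51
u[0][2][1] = 27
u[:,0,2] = [30, -22]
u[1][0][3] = -64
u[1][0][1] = -45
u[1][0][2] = -22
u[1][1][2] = -23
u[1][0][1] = -45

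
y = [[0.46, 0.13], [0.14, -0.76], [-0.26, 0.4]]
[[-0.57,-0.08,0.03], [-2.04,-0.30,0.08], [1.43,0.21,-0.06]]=y@ [[-1.90, -0.28, 0.08], [2.33, 0.34, -0.09]]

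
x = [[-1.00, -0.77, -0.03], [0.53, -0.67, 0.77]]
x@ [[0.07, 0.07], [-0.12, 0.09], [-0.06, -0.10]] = [[0.02, -0.14],[0.07, -0.10]]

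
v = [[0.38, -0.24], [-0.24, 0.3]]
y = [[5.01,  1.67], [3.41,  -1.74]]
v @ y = [[1.09, 1.05],[-0.18, -0.92]]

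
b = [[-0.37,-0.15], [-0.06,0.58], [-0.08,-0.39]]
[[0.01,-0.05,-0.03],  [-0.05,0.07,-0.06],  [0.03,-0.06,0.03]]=b@[[0.02, 0.07, 0.11], [-0.09, 0.13, -0.09]]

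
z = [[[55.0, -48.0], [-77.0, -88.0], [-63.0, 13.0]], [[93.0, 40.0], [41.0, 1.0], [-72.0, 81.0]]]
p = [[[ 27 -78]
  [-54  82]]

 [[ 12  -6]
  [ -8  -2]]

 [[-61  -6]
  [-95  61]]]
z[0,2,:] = [-63.0, 13.0]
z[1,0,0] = 93.0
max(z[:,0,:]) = 93.0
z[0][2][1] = 13.0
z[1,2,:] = [-72.0, 81.0]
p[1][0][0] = 12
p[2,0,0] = -61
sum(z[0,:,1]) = -123.0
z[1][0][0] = 93.0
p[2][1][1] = 61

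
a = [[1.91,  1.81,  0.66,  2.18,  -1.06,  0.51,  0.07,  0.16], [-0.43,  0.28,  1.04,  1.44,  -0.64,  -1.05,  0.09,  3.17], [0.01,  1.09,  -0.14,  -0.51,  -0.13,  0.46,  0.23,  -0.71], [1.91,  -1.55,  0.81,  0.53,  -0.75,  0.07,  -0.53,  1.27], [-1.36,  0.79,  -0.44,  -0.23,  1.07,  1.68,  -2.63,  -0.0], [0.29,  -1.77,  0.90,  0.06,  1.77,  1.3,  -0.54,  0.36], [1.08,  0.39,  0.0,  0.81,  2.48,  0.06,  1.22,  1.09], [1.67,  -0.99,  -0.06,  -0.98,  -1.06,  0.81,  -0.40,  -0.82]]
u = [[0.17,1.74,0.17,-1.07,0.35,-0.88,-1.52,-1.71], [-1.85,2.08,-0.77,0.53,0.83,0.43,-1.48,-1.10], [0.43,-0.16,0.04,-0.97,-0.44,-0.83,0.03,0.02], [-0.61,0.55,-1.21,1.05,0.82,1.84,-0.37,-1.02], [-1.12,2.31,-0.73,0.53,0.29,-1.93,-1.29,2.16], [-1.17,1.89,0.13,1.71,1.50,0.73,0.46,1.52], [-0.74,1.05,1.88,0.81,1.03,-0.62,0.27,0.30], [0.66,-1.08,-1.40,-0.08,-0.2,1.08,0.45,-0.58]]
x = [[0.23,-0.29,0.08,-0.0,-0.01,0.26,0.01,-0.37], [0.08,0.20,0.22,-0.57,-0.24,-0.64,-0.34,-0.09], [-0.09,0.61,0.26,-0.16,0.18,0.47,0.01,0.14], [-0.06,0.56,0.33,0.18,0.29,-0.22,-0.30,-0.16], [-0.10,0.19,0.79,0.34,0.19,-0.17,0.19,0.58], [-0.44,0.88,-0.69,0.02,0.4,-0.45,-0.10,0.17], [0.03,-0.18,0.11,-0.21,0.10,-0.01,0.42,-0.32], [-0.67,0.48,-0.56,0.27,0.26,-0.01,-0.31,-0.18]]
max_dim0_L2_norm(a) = 3.77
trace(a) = 5.35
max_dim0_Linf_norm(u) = 2.31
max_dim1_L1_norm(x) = 3.15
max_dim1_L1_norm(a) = 8.36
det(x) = -0.01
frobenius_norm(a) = 9.01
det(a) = 96.00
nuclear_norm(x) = 6.48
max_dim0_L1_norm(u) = 10.86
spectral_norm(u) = 5.95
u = a @ x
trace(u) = 4.05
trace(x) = 0.85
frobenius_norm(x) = 2.74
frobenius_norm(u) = 8.79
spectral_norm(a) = 5.05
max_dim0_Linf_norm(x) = 0.88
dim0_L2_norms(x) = [0.85, 1.37, 1.29, 0.78, 0.67, 0.99, 0.72, 0.83]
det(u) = -0.60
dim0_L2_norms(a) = [3.66, 3.44, 1.79, 3.01, 3.7, 2.6, 3.03, 3.77]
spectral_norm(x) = 1.82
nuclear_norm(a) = 21.67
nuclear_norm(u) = 18.67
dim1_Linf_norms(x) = [0.37, 0.64, 0.61, 0.56, 0.79, 0.88, 0.42, 0.67]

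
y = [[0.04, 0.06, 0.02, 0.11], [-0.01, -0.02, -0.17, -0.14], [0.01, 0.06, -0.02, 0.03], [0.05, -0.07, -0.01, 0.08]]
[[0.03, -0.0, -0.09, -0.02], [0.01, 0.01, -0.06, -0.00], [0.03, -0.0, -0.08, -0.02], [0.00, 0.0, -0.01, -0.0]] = y @ [[0.12,0.04,-0.43,-0.04],[0.26,-0.02,-0.73,-0.17],[-0.25,-0.03,0.80,0.13],[0.16,-0.02,-0.42,-0.11]]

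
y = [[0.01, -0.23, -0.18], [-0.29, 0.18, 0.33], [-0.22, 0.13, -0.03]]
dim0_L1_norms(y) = [0.52, 0.54, 0.54]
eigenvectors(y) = [[(0.49+0j), (-0.24+0.34j), (-0.24-0.34j)], [-0.79+0.00j, 0.44+0.32j, 0.44-0.32j], [-0.38+0.00j, (-0.73+0j), (-0.73-0j)]]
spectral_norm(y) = 0.55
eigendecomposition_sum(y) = [[0.15+0.00j,-0.16-0.00j,-0.14+0.00j], [-0.25+0.00j,(0.25+0j),0.23-0.00j], [-0.12+0.00j,0.12+0.00j,(0.11-0j)]] + [[-0.07-0.02j,(-0.04-0.03j),(-0.02+0.04j)],[-0.02+0.09j,(-0.04+0.05j),(0.05+0.02j)],[(-0.05-0.12j),-0.08j,(-0.07+0.01j)]] + [[-0.07+0.02j, (-0.04+0.03j), (-0.02-0.04j)], [(-0.02-0.09j), -0.04-0.05j, 0.05-0.02j], [-0.05+0.12j, 0.08j, (-0.07-0.01j)]]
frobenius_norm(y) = 0.61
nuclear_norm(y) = 0.92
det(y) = 0.02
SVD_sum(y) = [[0.14, -0.13, -0.15],[-0.27, 0.25, 0.29],[-0.1, 0.09, 0.11]] + [[-0.11,-0.02,-0.08], [-0.01,-0.00,-0.0], [-0.13,-0.03,-0.1]] + [[-0.02, -0.08, 0.05], [-0.02, -0.07, 0.04], [0.02, 0.07, -0.04]]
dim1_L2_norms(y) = [0.29, 0.47, 0.26]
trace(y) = 0.16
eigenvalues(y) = [(0.52+0j), (-0.18+0.04j), (-0.18-0.04j)]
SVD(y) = [[-0.43, -0.63, -0.64], [0.84, -0.03, -0.54], [0.32, -0.78, 0.55]] @ diag([0.5546312065500439, 0.21802835055232558, 0.14781022656188086]) @ [[-0.58, 0.53, 0.63], [0.79, 0.18, 0.58], [0.2, 0.83, -0.52]]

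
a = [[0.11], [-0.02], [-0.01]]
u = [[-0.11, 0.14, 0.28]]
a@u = [[-0.01, 0.02, 0.03], [0.00, -0.00, -0.01], [0.0, -0.00, -0.00]]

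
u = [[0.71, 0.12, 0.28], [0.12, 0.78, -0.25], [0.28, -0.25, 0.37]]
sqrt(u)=[[0.81, 0.1, 0.22], [0.10, 0.86, -0.2], [0.22, -0.20, 0.53]]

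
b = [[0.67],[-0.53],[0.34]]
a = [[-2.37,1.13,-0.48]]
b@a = [[-1.59,0.76,-0.32],[1.26,-0.60,0.25],[-0.81,0.38,-0.16]]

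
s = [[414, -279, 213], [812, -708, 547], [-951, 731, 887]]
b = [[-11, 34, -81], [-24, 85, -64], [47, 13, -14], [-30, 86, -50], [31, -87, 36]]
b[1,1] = 85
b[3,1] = 86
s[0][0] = 414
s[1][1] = -708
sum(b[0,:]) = -58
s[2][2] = 887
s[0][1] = -279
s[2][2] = 887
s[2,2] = 887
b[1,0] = -24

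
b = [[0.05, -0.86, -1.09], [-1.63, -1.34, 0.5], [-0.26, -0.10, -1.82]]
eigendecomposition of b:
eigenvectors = [[-0.79,0.52,0.02], [0.61,0.67,-0.77], [0.05,0.53,0.64]]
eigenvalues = [0.8, -2.2, -1.71]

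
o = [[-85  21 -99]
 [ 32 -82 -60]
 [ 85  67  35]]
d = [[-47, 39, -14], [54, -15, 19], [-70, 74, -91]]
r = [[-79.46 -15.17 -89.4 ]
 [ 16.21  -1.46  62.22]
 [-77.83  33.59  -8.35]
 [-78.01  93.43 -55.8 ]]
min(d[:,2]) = -91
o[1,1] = -82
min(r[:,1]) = -15.17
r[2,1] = 33.59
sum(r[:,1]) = 110.39000000000001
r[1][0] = 16.21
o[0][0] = -85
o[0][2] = -99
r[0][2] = -89.4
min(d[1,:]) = -15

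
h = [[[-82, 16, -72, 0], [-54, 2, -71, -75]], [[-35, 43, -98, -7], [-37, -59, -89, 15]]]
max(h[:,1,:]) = 15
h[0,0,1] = 16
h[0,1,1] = 2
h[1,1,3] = 15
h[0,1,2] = -71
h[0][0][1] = 16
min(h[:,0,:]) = -98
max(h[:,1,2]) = -71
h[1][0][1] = 43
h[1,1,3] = 15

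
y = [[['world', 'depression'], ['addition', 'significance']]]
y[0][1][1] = 'significance'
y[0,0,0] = 'world'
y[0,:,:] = [['world', 'depression'], ['addition', 'significance']]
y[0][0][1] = 'depression'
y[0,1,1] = 'significance'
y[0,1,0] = 'addition'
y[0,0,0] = 'world'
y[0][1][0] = 'addition'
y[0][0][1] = 'depression'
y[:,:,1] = [['depression', 'significance']]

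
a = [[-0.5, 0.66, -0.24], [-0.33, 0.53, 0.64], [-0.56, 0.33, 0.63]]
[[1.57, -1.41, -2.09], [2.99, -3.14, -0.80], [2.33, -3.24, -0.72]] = a @ [[0.03, 1.93, 1.24], [3.16, -1.61, -1.88], [2.07, -2.58, 0.94]]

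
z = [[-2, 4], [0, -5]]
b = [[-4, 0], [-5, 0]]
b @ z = [[8, -16], [10, -20]]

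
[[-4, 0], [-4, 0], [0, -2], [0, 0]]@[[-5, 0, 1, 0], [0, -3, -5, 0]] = [[20, 0, -4, 0], [20, 0, -4, 0], [0, 6, 10, 0], [0, 0, 0, 0]]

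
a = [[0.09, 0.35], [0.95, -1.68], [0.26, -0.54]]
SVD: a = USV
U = [[0.13, 0.98], [-0.95, 0.17], [-0.29, -0.11]]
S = [2.04, 0.25]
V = [[-0.47, 0.88], [0.88, 0.47]]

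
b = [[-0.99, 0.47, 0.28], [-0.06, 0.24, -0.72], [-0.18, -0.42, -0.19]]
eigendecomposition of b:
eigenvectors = [[(0.86+0j), 0.86-0.00j, (-0.17+0j)], [0.20+0.25j, (0.2-0.25j), (-0.86+0j)], [(0.29+0.29j), 0.29-0.29j, 0.48+0.00j]]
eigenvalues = [(-0.78+0.23j), (-0.78-0.23j), (0.63+0j)]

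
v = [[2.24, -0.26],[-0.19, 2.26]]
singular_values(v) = [2.48, 2.03]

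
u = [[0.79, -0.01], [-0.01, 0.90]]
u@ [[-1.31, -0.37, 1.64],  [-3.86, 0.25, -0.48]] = [[-1.00, -0.29, 1.30], [-3.46, 0.23, -0.45]]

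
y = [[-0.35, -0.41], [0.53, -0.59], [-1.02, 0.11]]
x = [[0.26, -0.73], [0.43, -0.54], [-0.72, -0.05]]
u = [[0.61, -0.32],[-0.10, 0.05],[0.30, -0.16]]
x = y + u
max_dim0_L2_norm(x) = 0.91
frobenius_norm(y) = 1.40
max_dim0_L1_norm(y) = 1.9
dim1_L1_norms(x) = [0.99, 0.97, 0.77]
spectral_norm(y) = 1.23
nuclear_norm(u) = 0.78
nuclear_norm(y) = 1.90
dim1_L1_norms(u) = [0.93, 0.15, 0.46]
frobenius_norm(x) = 1.26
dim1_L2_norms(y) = [0.54, 0.79, 1.03]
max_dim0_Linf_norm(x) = 0.73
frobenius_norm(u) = 0.78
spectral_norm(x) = 1.09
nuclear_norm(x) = 1.73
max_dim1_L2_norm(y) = 1.03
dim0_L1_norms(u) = [1.01, 0.53]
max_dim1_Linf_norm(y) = 1.02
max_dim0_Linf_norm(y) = 1.02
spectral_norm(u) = 0.78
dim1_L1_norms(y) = [0.76, 1.12, 1.13]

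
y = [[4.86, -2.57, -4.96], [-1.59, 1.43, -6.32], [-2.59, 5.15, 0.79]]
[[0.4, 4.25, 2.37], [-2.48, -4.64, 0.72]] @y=[[-10.95,17.26,-26.97], [-6.54,3.45,42.19]]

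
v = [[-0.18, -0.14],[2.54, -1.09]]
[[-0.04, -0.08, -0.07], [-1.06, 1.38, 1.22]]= v @ [[-0.19, 0.50, 0.44],[0.53, -0.1, -0.09]]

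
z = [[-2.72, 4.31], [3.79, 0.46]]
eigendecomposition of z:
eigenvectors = [[-0.84,-0.59], [0.54,-0.81]]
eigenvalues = [-5.47, 3.21]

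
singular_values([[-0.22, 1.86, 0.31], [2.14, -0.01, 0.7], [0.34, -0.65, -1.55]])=[2.26, 2.25, 1.19]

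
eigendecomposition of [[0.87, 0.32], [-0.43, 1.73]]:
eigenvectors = [[-0.83, -0.44], [-0.55, -0.90]]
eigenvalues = [1.08, 1.52]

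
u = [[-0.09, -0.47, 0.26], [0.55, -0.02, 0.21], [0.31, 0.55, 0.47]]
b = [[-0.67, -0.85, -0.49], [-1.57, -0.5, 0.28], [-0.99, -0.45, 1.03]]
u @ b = [[0.54, 0.19, 0.18], [-0.55, -0.55, -0.06], [-1.54, -0.75, 0.49]]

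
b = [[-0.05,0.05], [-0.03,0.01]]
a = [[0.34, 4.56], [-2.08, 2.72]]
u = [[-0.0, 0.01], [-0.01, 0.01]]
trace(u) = 0.01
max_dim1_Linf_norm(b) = 0.05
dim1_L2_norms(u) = [0.01, 0.01]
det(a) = 10.41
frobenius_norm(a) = 5.71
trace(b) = -0.04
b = a @ u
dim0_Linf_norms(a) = [2.08, 4.56]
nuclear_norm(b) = 0.09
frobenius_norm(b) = 0.08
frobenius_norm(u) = 0.02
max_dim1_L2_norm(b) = 0.07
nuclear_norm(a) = 7.31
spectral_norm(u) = 0.02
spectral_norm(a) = 5.37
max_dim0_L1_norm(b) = 0.08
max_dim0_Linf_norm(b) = 0.05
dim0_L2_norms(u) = [0.01, 0.01]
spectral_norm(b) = 0.08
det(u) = 0.00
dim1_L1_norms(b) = [0.1, 0.04]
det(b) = 0.00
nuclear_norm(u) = 0.02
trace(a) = 3.06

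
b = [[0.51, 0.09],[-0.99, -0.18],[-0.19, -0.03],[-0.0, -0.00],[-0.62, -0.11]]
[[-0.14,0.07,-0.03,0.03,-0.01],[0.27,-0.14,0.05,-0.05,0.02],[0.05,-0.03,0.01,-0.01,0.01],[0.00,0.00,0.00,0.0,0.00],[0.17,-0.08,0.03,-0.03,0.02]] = b@[[-0.15, 0.14, -0.03, 0.09, -0.17],[-0.67, -0.02, -0.12, -0.19, 0.82]]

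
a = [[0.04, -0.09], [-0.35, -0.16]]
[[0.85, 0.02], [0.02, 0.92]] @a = [[0.03, -0.08], [-0.32, -0.15]]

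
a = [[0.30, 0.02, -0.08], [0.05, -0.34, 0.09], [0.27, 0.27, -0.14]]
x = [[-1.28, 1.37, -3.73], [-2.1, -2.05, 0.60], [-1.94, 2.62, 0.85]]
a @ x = [[-0.27, 0.16, -1.18], [0.48, 1.0, -0.31], [-0.64, -0.55, -0.96]]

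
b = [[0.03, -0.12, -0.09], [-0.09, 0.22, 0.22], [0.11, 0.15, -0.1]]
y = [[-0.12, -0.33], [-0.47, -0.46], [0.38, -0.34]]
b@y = [[0.02, 0.08], [-0.01, -0.15], [-0.12, -0.07]]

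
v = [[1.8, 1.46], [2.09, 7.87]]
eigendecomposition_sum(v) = [[1.24,  -0.28], [-0.40,  0.09]] + [[0.56, 1.74], [2.49, 7.78]]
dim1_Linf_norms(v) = [1.8, 7.87]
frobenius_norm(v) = 8.47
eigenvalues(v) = [1.33, 8.34]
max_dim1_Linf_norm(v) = 7.87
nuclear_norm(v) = 9.69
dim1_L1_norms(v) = [3.26, 9.96]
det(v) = 11.11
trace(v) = 9.67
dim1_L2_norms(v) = [2.32, 8.14]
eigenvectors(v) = [[-0.95, -0.22], [0.30, -0.98]]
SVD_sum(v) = [[0.56, 1.84], [2.38, 7.78]] + [[1.24, -0.38], [-0.29, 0.09]]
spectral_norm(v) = 8.36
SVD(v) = [[0.23, 0.97], [0.97, -0.23]] @ diag([8.361192514997246, 1.3293079880727592]) @ [[0.29, 0.96], [0.96, -0.29]]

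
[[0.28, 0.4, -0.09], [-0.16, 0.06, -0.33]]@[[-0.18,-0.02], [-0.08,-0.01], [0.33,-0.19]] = [[-0.11, 0.01], [-0.08, 0.07]]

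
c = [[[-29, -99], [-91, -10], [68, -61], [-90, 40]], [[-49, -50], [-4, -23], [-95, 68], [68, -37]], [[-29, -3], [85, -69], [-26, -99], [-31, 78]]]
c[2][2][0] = -26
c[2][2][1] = -99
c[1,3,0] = 68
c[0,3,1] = 40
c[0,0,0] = -29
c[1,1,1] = -23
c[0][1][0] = -91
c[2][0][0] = -29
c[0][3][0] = -90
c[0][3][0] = -90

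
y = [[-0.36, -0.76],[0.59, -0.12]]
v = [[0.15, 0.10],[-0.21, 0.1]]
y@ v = [[0.11, -0.11], [0.11, 0.05]]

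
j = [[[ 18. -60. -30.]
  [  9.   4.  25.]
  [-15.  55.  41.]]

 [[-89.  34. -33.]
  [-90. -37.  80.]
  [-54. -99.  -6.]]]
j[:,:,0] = [[18.0, 9.0, -15.0], [-89.0, -90.0, -54.0]]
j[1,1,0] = -90.0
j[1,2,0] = -54.0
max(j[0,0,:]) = 18.0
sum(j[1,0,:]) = -88.0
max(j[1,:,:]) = 80.0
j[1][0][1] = 34.0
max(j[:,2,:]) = 55.0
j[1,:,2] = [-33.0, 80.0, -6.0]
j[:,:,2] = [[-30.0, 25.0, 41.0], [-33.0, 80.0, -6.0]]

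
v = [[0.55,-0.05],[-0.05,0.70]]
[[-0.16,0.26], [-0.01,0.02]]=v @[[-0.30,  0.47], [-0.04,  0.06]]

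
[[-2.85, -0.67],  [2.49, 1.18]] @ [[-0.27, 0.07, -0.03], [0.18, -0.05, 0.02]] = [[0.65, -0.17, 0.07], [-0.46, 0.12, -0.05]]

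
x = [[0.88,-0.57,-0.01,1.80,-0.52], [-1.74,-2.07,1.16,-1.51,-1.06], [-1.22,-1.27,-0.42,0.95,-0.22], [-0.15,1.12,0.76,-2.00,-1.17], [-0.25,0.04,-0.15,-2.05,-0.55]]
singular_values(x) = [4.3, 3.31, 1.44, 0.78, 0.76]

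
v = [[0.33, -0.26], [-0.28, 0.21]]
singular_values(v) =[0.55, 0.01]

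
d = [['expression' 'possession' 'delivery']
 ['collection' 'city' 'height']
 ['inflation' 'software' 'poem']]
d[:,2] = ['delivery', 'height', 'poem']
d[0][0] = 'expression'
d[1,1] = 'city'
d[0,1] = 'possession'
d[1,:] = ['collection', 'city', 'height']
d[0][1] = 'possession'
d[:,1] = ['possession', 'city', 'software']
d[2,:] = ['inflation', 'software', 'poem']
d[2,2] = 'poem'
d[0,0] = 'expression'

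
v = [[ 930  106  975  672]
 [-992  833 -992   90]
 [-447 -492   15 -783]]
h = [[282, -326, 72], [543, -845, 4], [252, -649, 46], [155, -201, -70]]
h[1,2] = 4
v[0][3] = 672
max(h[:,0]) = 543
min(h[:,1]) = -845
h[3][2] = -70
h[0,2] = 72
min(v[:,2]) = -992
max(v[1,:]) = 833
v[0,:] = [930, 106, 975, 672]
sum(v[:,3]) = -21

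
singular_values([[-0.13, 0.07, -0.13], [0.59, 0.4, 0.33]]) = [0.79, 0.16]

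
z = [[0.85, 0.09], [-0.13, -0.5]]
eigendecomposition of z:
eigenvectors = [[1.0,-0.07], [-0.1,1.0]]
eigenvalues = [0.84, -0.49]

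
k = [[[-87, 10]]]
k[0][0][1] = 10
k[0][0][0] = -87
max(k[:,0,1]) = 10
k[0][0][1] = 10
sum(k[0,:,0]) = -87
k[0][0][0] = -87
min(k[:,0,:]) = -87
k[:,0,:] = [[-87, 10]]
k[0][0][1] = 10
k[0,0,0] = -87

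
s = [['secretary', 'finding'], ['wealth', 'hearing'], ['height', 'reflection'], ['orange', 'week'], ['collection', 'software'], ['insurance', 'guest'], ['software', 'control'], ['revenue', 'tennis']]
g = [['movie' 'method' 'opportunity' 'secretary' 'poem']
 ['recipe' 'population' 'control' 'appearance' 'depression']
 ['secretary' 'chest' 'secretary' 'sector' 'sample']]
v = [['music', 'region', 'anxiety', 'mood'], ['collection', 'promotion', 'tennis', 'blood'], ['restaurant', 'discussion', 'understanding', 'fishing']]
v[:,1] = ['region', 'promotion', 'discussion']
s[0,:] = ['secretary', 'finding']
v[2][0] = 'restaurant'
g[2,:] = ['secretary', 'chest', 'secretary', 'sector', 'sample']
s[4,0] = 'collection'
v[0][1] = 'region'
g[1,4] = 'depression'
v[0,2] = 'anxiety'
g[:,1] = ['method', 'population', 'chest']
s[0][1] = 'finding'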